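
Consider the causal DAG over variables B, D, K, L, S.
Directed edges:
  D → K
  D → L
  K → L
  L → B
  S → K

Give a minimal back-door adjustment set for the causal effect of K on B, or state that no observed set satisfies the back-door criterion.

K→B: minimal back-door set {D}.

desc(K)\{K}={B,L}; candidates ⊆ {D,S}.
size 0: {}; under {} K still reaches {B,D,L,S} ∋ B.
{D}: K⊥B given {D} in G with K→· removed — back-door holds.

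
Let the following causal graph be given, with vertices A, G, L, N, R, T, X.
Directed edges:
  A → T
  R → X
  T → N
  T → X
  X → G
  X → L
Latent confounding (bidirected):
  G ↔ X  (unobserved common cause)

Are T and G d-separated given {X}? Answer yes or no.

Bayes-Ball from T | {X} reaches {A,G,N,R}.
G ∈ reach(T|{X}) ⇒ T ⊥̸ G | {X}.

No — T and G are d-connected given {X}.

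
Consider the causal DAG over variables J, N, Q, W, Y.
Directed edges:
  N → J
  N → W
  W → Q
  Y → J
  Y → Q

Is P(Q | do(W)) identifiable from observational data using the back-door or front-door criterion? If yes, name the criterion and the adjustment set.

desc(W)\{W}={Q}; candidates ⊆ {J,N,Y}.
∅: W⊥Q given ∅ in G with W→· removed — back-door holds.
P(Q|do(W)) = P(Q|W) — no adjustment needed.

P(Q|do(W)): backdoor, adjust for ∅.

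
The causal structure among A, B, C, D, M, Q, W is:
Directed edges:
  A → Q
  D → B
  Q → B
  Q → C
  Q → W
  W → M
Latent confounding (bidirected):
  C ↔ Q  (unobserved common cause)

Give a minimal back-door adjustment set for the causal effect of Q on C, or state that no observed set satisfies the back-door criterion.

desc(Q)\{Q}={B,C,M,W}; candidates ⊆ {A,D}.
Q↔C: latent back-door arc(s) into Q.
size 0: {}; under {} Q still reaches {A,C} ∋ C.
size 1: {A}, {D}; under {A} Q still reaches {C} ∋ C.
size 2: {A,D}; under {A,D} Q still reaches {C} ∋ C.
Q↔C cannot be blocked by any observed set — no back-door set.

Q→C: no observed back-door set.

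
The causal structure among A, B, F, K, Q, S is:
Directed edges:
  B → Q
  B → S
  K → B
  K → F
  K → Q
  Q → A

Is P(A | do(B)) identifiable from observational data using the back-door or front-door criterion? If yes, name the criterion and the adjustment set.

desc(B)\{B}={A,Q,S}; candidates ⊆ {F,K}.
size 0: {}; under {} B still reaches {A,F,K,Q} ∋ A.
{K}: B⊥A given {K} in G with B→· removed — back-door holds.
P(A|do(B)) = Σ_{K} P(A|B,K)·P(K).

P(A|do(B)): backdoor, adjust for {K}.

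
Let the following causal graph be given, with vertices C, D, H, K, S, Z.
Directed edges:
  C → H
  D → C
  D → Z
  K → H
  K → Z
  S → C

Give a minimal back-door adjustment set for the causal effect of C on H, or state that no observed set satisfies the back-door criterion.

desc(C)\{C}={H}; candidates ⊆ {D,K,S,Z}.
∅: C⊥H given ∅ in G with C→· removed — back-door holds.

C→H: minimal back-door set ∅.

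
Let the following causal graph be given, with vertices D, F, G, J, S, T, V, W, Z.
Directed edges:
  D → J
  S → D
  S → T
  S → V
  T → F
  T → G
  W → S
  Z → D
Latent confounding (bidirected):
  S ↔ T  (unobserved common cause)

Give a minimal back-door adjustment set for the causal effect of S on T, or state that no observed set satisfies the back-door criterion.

S→T: no observed back-door set.

desc(S)\{S}={D,F,G,J,T,V}; candidates ⊆ {W,Z}.
S↔T: latent back-door arc(s) into S.
size 0: {}; under {} S still reaches {F,G,T,W} ∋ T.
size 1: {W}, {Z}; under {W} S still reaches {F,G,T} ∋ T.
size 2: {W,Z}; under {W,Z} S still reaches {F,G,T} ∋ T.
S↔T cannot be blocked by any observed set — no back-door set.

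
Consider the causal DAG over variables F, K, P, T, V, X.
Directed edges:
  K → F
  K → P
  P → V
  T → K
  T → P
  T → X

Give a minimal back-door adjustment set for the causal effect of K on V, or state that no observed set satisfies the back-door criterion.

K→V: minimal back-door set {T}.

desc(K)\{K}={F,P,V}; candidates ⊆ {T,X}.
size 0: {}; under {} K still reaches {P,T,V,X} ∋ V.
{T}: K⊥V given {T} in G with K→· removed — back-door holds.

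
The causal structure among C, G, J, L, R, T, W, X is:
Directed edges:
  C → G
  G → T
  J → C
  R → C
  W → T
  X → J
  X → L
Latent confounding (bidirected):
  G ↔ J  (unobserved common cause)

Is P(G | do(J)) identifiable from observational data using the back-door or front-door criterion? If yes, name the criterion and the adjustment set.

desc(J)\{J}={C,G,T}; candidates ⊆ {L,R,W,X}.
J↔G: latent back-door arc(s) into J.
size 0: {}; under {} J still reaches {G,L,T,X} ∋ G.
size 1: {L}, {R}, {W} …(+1); under {L} J still reaches {G,T,X} ∋ G.
size 2: {L,R}, {L,W}, {L,X} …(+3); under {L,R} J still reaches {G,T,X} ∋ G.
J↔G cannot be blocked by any observed set — no back-door set.
{C}: (i) intercepts every directed J→G path; (ii) no back-door J→{C}; (iii) {J} blocks every back-door {C}→G. Front-door holds.
P(G|do(J)) = Σ_{C} P(C|J) Σ_{J'} P(G|C,J')P(J').

P(G|do(J)): frontdoor, adjust for {C}.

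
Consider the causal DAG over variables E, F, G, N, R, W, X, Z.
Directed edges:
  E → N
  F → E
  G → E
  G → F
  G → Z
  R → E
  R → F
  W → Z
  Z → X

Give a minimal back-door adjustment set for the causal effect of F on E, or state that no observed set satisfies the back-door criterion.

desc(F)\{F}={E,N}; candidates ⊆ {G,R,W,X,Z}.
size 0: {}; under {} F still reaches {E,G,N,R,X,Z} ∋ E.
size 1: {G}, {R}, {W} …(+2); under {G} F still reaches {E,N,R} ∋ E.
{G,R}: F⊥E given {G,R} in G with F→· removed — back-door holds.

F→E: minimal back-door set {G, R}.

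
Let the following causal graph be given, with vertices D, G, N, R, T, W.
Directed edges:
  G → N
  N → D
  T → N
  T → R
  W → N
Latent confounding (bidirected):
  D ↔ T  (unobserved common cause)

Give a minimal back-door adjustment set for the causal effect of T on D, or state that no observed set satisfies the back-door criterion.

T→D: no observed back-door set.

desc(T)\{T}={D,N,R}; candidates ⊆ {G,W}.
T↔D: latent back-door arc(s) into T.
size 0: {}; under {} T still reaches {D} ∋ D.
size 1: {G}, {W}; under {G} T still reaches {D} ∋ D.
size 2: {G,W}; under {G,W} T still reaches {D} ∋ D.
T↔D cannot be blocked by any observed set — no back-door set.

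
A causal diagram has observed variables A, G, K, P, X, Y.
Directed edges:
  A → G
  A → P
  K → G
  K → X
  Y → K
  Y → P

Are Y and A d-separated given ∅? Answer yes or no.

Bayes-Ball from Y | ∅ reaches {G,K,P,X}.
A ∉ reach(Y|∅) ⇒ Y ⊥ A | ∅.

Yes — Y ⊥ A | ∅.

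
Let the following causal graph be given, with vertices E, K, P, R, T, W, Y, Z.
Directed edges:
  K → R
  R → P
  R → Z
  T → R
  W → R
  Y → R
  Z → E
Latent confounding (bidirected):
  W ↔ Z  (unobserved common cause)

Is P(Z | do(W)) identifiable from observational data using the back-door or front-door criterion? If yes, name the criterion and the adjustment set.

desc(W)\{W}={E,P,R,Z}; candidates ⊆ {K,T,Y}.
W↔Z: latent back-door arc(s) into W.
size 0: {}; under {} W still reaches {E,Z} ∋ Z.
size 1: {K}, {T}, {Y}; under {K} W still reaches {E,Z} ∋ Z.
size 2: {K,T}, {K,Y}, {T,Y}; under {K,T} W still reaches {E,Z} ∋ Z.
W↔Z cannot be blocked by any observed set — no back-door set.
{R}: (i) intercepts every directed W→Z path; (ii) no back-door W→{R}; (iii) {W} blocks every back-door {R}→Z. Front-door holds.
P(Z|do(W)) = Σ_{R} P(R|W) Σ_{W'} P(Z|R,W')P(W').

P(Z|do(W)): frontdoor, adjust for {R}.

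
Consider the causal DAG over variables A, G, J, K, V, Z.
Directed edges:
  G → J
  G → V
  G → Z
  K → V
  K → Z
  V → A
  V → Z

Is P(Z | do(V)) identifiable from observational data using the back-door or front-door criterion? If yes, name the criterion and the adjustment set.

P(Z|do(V)): backdoor, adjust for {G, K}.

desc(V)\{V}={A,Z}; candidates ⊆ {G,J,K}.
size 0: {}; under {} V still reaches {G,J,K,Z} ∋ Z.
size 1: {G}, {J}, {K}; under {G} V still reaches {K,Z} ∋ Z.
{G,K}: V⊥Z given {G,K} in G with V→· removed — back-door holds.
P(Z|do(V)) = Σ_{G,K} P(Z|V,G,K)·P(G,K).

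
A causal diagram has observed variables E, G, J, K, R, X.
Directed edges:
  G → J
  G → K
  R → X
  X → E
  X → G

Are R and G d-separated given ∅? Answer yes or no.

No — R and G are d-connected given ∅.

Bayes-Ball from R | ∅ reaches {E,G,J,K,X}.
G ∈ reach(R|∅) ⇒ R ⊥̸ G | ∅.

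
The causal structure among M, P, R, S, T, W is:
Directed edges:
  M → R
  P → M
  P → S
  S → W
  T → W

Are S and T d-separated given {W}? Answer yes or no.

No — S and T are d-connected given {W}.

Bayes-Ball from S | {W} reaches {M,P,R,T}.
T ∈ reach(S|{W}) ⇒ S ⊥̸ T | {W}.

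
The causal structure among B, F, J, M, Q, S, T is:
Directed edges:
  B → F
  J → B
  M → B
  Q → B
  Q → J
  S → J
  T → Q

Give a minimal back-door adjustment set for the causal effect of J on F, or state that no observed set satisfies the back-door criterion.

desc(J)\{J}={B,F}; candidates ⊆ {M,Q,S,T}.
size 0: {}; under {} J still reaches {B,F,Q,S,T} ∋ F.
{Q}: J⊥F given {Q} in G with J→· removed — back-door holds.

J→F: minimal back-door set {Q}.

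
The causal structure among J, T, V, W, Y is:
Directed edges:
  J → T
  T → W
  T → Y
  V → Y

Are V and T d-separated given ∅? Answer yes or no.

Bayes-Ball from V | ∅ reaches {Y}.
T ∉ reach(V|∅) ⇒ V ⊥ T | ∅.

Yes — V ⊥ T | ∅.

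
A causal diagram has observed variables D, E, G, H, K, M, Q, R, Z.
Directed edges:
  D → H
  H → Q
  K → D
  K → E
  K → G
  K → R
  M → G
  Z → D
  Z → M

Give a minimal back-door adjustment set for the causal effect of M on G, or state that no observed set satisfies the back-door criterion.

desc(M)\{M}={G}; candidates ⊆ {D,E,H,K,Q,R,Z}.
∅: M⊥G given ∅ in G with M→· removed — back-door holds.

M→G: minimal back-door set ∅.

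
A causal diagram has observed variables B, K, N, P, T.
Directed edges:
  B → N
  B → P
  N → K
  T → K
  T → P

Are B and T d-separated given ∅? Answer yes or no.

Yes — B ⊥ T | ∅.

Bayes-Ball from B | ∅ reaches {K,N,P}.
T ∉ reach(B|∅) ⇒ B ⊥ T | ∅.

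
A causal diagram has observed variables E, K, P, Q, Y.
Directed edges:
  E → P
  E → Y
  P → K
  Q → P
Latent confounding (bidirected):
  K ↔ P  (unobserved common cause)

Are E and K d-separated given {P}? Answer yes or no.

No — E and K are d-connected given {P}.

Bayes-Ball from E | {P} reaches {K,Q,Y}.
K ∈ reach(E|{P}) ⇒ E ⊥̸ K | {P}.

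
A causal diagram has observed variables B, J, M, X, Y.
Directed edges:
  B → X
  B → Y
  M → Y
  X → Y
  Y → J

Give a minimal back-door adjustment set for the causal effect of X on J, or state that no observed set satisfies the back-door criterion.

desc(X)\{X}={J,Y}; candidates ⊆ {B,M}.
size 0: {}; under {} X still reaches {B,J,Y} ∋ J.
{B}: X⊥J given {B} in G with X→· removed — back-door holds.

X→J: minimal back-door set {B}.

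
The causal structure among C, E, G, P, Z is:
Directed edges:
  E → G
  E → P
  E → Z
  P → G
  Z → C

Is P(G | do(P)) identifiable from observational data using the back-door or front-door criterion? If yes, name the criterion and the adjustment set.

P(G|do(P)): backdoor, adjust for {E}.

desc(P)\{P}={G}; candidates ⊆ {C,E,Z}.
size 0: {}; under {} P still reaches {C,E,G,Z} ∋ G.
{E}: P⊥G given {E} in G with P→· removed — back-door holds.
P(G|do(P)) = Σ_{E} P(G|P,E)·P(E).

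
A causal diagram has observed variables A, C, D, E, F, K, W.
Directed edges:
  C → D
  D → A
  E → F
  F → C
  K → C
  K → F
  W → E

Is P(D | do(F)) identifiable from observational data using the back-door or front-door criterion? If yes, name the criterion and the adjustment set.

desc(F)\{F}={A,C,D}; candidates ⊆ {E,K,W}.
size 0: {}; under {} F still reaches {A,C,D,E,K,W} ∋ D.
{K}: F⊥D given {K} in G with F→· removed — back-door holds.
P(D|do(F)) = Σ_{K} P(D|F,K)·P(K).

P(D|do(F)): backdoor, adjust for {K}.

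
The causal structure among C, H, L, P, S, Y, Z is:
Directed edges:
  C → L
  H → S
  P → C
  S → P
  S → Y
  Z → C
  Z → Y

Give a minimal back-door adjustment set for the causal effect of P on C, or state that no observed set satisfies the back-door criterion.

desc(P)\{P}={C,L}; candidates ⊆ {H,S,Y,Z}.
∅: P⊥C given ∅ in G with P→· removed — back-door holds.

P→C: minimal back-door set ∅.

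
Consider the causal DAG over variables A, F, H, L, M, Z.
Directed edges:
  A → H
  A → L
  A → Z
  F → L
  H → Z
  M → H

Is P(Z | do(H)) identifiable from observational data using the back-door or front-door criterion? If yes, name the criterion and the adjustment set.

P(Z|do(H)): backdoor, adjust for {A}.

desc(H)\{H}={Z}; candidates ⊆ {A,F,L,M}.
size 0: {}; under {} H still reaches {A,L,M,Z} ∋ Z.
{A}: H⊥Z given {A} in G with H→· removed — back-door holds.
P(Z|do(H)) = Σ_{A} P(Z|H,A)·P(A).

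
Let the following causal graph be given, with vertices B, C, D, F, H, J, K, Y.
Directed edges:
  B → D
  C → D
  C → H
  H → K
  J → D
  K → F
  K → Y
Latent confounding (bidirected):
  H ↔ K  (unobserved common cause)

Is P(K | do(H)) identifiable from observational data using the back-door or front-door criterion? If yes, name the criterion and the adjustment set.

desc(H)\{H}={F,K,Y}; candidates ⊆ {B,C,D,J}.
H↔K: latent back-door arc(s) into H.
size 0: {}; under {} H still reaches {C,D,F,K,Y} ∋ K.
size 1: {B}, {C}, {D} …(+1); under {B} H still reaches {C,D,F,K,Y} ∋ K.
size 2: {B,C}, {B,D}, {B,J} …(+3); under {B,C} H still reaches {F,K,Y} ∋ K.
H↔K cannot be blocked by any observed set — no back-door set.
No mediator lies on a directed H→…→K path.
Neither criterion identifies P(K|do(H)) in this graph.

P(K|do(H)): not identifiable (no BD/FD set).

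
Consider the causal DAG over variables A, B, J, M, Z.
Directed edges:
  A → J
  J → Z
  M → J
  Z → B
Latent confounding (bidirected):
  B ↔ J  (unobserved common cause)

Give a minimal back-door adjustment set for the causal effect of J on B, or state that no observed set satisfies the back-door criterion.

J→B: no observed back-door set.

desc(J)\{J}={B,Z}; candidates ⊆ {A,M}.
J↔B: latent back-door arc(s) into J.
size 0: {}; under {} J still reaches {A,B,M} ∋ B.
size 1: {A}, {M}; under {A} J still reaches {B,M} ∋ B.
size 2: {A,M}; under {A,M} J still reaches {B} ∋ B.
J↔B cannot be blocked by any observed set — no back-door set.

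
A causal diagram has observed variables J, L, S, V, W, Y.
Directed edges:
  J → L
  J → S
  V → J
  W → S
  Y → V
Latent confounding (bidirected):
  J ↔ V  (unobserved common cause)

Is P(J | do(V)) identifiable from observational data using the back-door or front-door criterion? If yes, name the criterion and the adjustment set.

desc(V)\{V}={J,L,S}; candidates ⊆ {W,Y}.
V↔J: latent back-door arc(s) into V.
size 0: {}; under {} V still reaches {J,L,S,Y} ∋ J.
size 1: {W}, {Y}; under {W} V still reaches {J,L,S,Y} ∋ J.
size 2: {W,Y}; under {W,Y} V still reaches {J,L,S} ∋ J.
V↔J cannot be blocked by any observed set — no back-door set.
No mediator lies on a directed V→…→J path.
Neither criterion identifies P(J|do(V)) in this graph.

P(J|do(V)): not identifiable (no BD/FD set).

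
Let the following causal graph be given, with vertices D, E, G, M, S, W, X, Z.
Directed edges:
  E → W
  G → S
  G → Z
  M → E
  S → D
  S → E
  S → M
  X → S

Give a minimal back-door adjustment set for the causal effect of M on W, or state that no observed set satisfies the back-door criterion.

desc(M)\{M}={E,W}; candidates ⊆ {D,G,S,X,Z}.
size 0: {}; under {} M still reaches {D,E,G,S,W,X,Z} ∋ W.
{S}: M⊥W given {S} in G with M→· removed — back-door holds.

M→W: minimal back-door set {S}.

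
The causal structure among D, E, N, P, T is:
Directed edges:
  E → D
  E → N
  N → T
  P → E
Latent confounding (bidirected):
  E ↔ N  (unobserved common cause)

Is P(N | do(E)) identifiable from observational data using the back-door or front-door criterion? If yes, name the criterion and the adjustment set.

P(N|do(E)): not identifiable (no BD/FD set).

desc(E)\{E}={D,N,T}; candidates ⊆ {P}.
E↔N: latent back-door arc(s) into E.
size 0: {}; under {} E still reaches {N,P,T} ∋ N.
size 1: {P}; under {P} E still reaches {N,T} ∋ N.
E↔N cannot be blocked by any observed set — no back-door set.
No mediator lies on a directed E→…→N path.
Neither criterion identifies P(N|do(E)) in this graph.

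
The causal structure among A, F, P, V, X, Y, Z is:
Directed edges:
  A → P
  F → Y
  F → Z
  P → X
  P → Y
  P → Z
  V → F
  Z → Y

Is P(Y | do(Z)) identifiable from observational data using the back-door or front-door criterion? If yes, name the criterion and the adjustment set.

P(Y|do(Z)): backdoor, adjust for {F, P}.

desc(Z)\{Z}={Y}; candidates ⊆ {A,F,P,V,X}.
size 0: {}; under {} Z still reaches {A,F,P,V,X,Y} ∋ Y.
size 1: {A}, {F}, {P} …(+2); under {A} Z still reaches {F,P,V,X,Y} ∋ Y.
{F,P}: Z⊥Y given {F,P} in G with Z→· removed — back-door holds.
P(Y|do(Z)) = Σ_{F,P} P(Y|Z,F,P)·P(F,P).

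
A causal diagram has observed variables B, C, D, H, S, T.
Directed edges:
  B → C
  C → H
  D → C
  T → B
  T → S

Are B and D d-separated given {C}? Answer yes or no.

No — B and D are d-connected given {C}.

Bayes-Ball from B | {C} reaches {D,S,T}.
D ∈ reach(B|{C}) ⇒ B ⊥̸ D | {C}.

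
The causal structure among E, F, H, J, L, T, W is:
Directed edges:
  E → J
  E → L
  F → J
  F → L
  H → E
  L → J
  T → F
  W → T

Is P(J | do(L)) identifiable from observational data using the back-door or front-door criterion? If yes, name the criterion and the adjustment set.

desc(L)\{L}={J}; candidates ⊆ {E,F,H,T,W}.
size 0: {}; under {} L still reaches {E,F,H,J,T,W} ∋ J.
size 1: {E}, {F}, {H} …(+2); under {E} L still reaches {F,J,T,W} ∋ J.
{E,F}: L⊥J given {E,F} in G with L→· removed — back-door holds.
P(J|do(L)) = Σ_{E,F} P(J|L,E,F)·P(E,F).

P(J|do(L)): backdoor, adjust for {E, F}.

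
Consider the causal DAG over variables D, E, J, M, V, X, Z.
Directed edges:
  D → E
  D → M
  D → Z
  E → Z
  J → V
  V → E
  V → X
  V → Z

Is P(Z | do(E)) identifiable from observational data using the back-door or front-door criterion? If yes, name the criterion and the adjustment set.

P(Z|do(E)): backdoor, adjust for {D, V}.

desc(E)\{E}={Z}; candidates ⊆ {D,J,M,V,X}.
size 0: {}; under {} E still reaches {D,J,M,V,X,Z} ∋ Z.
size 1: {D}, {J}, {M} …(+2); under {D} E still reaches {J,V,X,Z} ∋ Z.
{D,V}: E⊥Z given {D,V} in G with E→· removed — back-door holds.
P(Z|do(E)) = Σ_{D,V} P(Z|E,D,V)·P(D,V).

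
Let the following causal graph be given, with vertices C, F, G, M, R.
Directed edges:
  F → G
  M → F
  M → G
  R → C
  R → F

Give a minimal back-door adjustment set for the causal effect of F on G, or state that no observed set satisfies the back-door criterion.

F→G: minimal back-door set {M}.

desc(F)\{F}={G}; candidates ⊆ {C,M,R}.
size 0: {}; under {} F still reaches {C,G,M,R} ∋ G.
{M}: F⊥G given {M} in G with F→· removed — back-door holds.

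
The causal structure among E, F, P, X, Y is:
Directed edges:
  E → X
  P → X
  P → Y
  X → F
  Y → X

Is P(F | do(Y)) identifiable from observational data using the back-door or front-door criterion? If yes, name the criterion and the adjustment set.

desc(Y)\{Y}={F,X}; candidates ⊆ {E,P}.
size 0: {}; under {} Y still reaches {F,P,X} ∋ F.
{P}: Y⊥F given {P} in G with Y→· removed — back-door holds.
P(F|do(Y)) = Σ_{P} P(F|Y,P)·P(P).

P(F|do(Y)): backdoor, adjust for {P}.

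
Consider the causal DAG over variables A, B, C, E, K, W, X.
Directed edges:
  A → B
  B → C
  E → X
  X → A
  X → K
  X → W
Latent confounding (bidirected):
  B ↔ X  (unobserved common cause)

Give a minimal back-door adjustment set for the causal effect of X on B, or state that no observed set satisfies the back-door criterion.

desc(X)\{X}={A,B,C,K,W}; candidates ⊆ {E}.
X↔B: latent back-door arc(s) into X.
size 0: {}; under {} X still reaches {B,C,E} ∋ B.
size 1: {E}; under {E} X still reaches {B,C} ∋ B.
X↔B cannot be blocked by any observed set — no back-door set.

X→B: no observed back-door set.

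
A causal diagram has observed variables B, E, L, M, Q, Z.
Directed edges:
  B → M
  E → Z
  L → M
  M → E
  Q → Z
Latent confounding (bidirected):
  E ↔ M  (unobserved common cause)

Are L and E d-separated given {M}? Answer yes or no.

No — L and E are d-connected given {M}.

Bayes-Ball from L | {M} reaches {B,E,Z}.
E ∈ reach(L|{M}) ⇒ L ⊥̸ E | {M}.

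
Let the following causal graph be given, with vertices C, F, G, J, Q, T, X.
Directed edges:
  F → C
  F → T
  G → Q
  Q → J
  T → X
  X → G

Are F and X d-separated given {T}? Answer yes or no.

Bayes-Ball from F | {T} reaches {C}.
X ∉ reach(F|{T}) ⇒ F ⊥ X | {T}.

Yes — F ⊥ X | {T}.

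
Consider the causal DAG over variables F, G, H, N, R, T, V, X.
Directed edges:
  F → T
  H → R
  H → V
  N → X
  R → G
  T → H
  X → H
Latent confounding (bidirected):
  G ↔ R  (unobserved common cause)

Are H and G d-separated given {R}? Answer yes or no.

Bayes-Ball from H | {R} reaches {F,G,N,T,V,X}.
G ∈ reach(H|{R}) ⇒ H ⊥̸ G | {R}.

No — H and G are d-connected given {R}.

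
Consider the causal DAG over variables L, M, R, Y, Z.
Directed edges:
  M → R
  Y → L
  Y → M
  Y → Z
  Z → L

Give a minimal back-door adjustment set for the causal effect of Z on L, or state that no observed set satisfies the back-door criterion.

desc(Z)\{Z}={L}; candidates ⊆ {M,R,Y}.
size 0: {}; under {} Z still reaches {L,M,R,Y} ∋ L.
{Y}: Z⊥L given {Y} in G with Z→· removed — back-door holds.

Z→L: minimal back-door set {Y}.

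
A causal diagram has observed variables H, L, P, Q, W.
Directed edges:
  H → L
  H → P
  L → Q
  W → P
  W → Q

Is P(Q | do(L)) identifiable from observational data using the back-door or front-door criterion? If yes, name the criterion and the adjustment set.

P(Q|do(L)): backdoor, adjust for ∅.

desc(L)\{L}={Q}; candidates ⊆ {H,P,W}.
∅: L⊥Q given ∅ in G with L→· removed — back-door holds.
P(Q|do(L)) = P(Q|L) — no adjustment needed.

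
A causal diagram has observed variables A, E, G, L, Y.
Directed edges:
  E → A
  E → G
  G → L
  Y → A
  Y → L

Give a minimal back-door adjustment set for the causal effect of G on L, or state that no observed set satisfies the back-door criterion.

G→L: minimal back-door set ∅.

desc(G)\{G}={L}; candidates ⊆ {A,E,Y}.
∅: G⊥L given ∅ in G with G→· removed — back-door holds.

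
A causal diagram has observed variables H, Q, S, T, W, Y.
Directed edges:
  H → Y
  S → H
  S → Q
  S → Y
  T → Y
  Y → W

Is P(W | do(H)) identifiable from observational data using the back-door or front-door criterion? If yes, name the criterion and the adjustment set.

desc(H)\{H}={W,Y}; candidates ⊆ {Q,S,T}.
size 0: {}; under {} H still reaches {Q,S,W,Y} ∋ W.
{S}: H⊥W given {S} in G with H→· removed — back-door holds.
P(W|do(H)) = Σ_{S} P(W|H,S)·P(S).

P(W|do(H)): backdoor, adjust for {S}.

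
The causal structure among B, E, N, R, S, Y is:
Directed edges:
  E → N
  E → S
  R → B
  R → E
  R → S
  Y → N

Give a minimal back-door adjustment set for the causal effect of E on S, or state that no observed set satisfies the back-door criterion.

E→S: minimal back-door set {R}.

desc(E)\{E}={N,S}; candidates ⊆ {B,R,Y}.
size 0: {}; under {} E still reaches {B,R,S} ∋ S.
{R}: E⊥S given {R} in G with E→· removed — back-door holds.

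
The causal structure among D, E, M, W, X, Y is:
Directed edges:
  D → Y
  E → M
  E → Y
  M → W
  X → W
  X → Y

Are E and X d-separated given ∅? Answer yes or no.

Yes — E ⊥ X | ∅.

Bayes-Ball from E | ∅ reaches {M,W,Y}.
X ∉ reach(E|∅) ⇒ E ⊥ X | ∅.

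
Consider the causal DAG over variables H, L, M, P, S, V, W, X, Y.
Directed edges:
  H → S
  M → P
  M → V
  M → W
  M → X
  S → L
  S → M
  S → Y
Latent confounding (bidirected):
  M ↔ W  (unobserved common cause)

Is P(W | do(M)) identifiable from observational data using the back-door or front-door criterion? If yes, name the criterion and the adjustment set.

P(W|do(M)): not identifiable (no BD/FD set).

desc(M)\{M}={P,V,W,X}; candidates ⊆ {H,L,S,Y}.
M↔W: latent back-door arc(s) into M.
size 0: {}; under {} M still reaches {H,L,S,W,Y} ∋ W.
size 1: {H}, {L}, {S} …(+1); under {H} M still reaches {L,S,W,Y} ∋ W.
size 2: {H,L}, {H,S}, {H,Y} …(+3); under {H,L} M still reaches {S,W,Y} ∋ W.
M↔W cannot be blocked by any observed set — no back-door set.
No mediator lies on a directed M→…→W path.
Neither criterion identifies P(W|do(M)) in this graph.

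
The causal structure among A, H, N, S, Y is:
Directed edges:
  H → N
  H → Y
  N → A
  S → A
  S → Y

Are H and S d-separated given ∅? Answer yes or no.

Yes — H ⊥ S | ∅.

Bayes-Ball from H | ∅ reaches {A,N,Y}.
S ∉ reach(H|∅) ⇒ H ⊥ S | ∅.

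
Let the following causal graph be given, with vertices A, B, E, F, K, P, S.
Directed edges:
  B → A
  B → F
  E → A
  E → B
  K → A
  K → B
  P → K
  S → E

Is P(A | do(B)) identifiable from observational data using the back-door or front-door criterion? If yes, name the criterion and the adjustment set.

P(A|do(B)): backdoor, adjust for {E, K}.

desc(B)\{B}={A,F}; candidates ⊆ {E,K,P,S}.
size 0: {}; under {} B still reaches {A,E,K,P,S} ∋ A.
size 1: {E}, {K}, {P} …(+1); under {E} B still reaches {A,K,P} ∋ A.
{E,K}: B⊥A given {E,K} in G with B→· removed — back-door holds.
P(A|do(B)) = Σ_{E,K} P(A|B,E,K)·P(E,K).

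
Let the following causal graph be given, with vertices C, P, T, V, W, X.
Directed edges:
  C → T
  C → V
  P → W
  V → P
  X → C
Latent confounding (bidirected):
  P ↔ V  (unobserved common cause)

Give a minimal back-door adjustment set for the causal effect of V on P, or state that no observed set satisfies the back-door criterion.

desc(V)\{V}={P,W}; candidates ⊆ {C,T,X}.
V↔P: latent back-door arc(s) into V.
size 0: {}; under {} V still reaches {C,P,T,W,X} ∋ P.
size 1: {C}, {T}, {X}; under {C} V still reaches {P,W} ∋ P.
size 2: {C,T}, {C,X}, {T,X}; under {C,T} V still reaches {P,W} ∋ P.
V↔P cannot be blocked by any observed set — no back-door set.

V→P: no observed back-door set.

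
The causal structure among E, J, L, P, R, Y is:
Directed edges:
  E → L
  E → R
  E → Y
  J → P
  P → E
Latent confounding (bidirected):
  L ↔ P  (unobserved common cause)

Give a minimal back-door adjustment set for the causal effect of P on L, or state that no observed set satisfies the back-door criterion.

desc(P)\{P}={E,L,R,Y}; candidates ⊆ {J}.
P↔L: latent back-door arc(s) into P.
size 0: {}; under {} P still reaches {J,L} ∋ L.
size 1: {J}; under {J} P still reaches {L} ∋ L.
P↔L cannot be blocked by any observed set — no back-door set.

P→L: no observed back-door set.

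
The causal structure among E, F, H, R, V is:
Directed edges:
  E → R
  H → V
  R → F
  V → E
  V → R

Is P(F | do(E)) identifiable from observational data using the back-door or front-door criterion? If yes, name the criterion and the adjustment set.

P(F|do(E)): backdoor, adjust for {V}.

desc(E)\{E}={F,R}; candidates ⊆ {H,V}.
size 0: {}; under {} E still reaches {F,H,R,V} ∋ F.
{V}: E⊥F given {V} in G with E→· removed — back-door holds.
P(F|do(E)) = Σ_{V} P(F|E,V)·P(V).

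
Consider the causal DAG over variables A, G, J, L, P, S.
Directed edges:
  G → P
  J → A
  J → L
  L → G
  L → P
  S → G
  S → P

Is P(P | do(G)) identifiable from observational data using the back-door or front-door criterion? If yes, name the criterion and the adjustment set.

desc(G)\{G}={P}; candidates ⊆ {A,J,L,S}.
size 0: {}; under {} G still reaches {A,J,L,P,S} ∋ P.
size 1: {A}, {J}, {L} …(+1); under {A} G still reaches {J,L,P,S} ∋ P.
{L,S}: G⊥P given {L,S} in G with G→· removed — back-door holds.
P(P|do(G)) = Σ_{L,S} P(P|G,L,S)·P(L,S).

P(P|do(G)): backdoor, adjust for {L, S}.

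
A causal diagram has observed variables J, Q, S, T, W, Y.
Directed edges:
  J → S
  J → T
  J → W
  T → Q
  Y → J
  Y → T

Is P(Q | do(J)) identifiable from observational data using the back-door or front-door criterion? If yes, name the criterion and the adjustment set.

P(Q|do(J)): backdoor, adjust for {Y}.

desc(J)\{J}={Q,S,T,W}; candidates ⊆ {Y}.
size 0: {}; under {} J still reaches {Q,T,Y} ∋ Q.
{Y}: J⊥Q given {Y} in G with J→· removed — back-door holds.
P(Q|do(J)) = Σ_{Y} P(Q|J,Y)·P(Y).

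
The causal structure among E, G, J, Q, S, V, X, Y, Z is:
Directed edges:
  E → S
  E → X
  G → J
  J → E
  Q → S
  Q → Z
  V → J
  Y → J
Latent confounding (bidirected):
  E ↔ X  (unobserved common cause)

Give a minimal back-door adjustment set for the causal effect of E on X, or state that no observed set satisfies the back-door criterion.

E→X: no observed back-door set.

desc(E)\{E}={S,X}; candidates ⊆ {G,J,Q,V,Y,Z}.
E↔X: latent back-door arc(s) into E.
size 0: {}; under {} E still reaches {G,J,V,X,Y} ∋ X.
size 1: {G}, {J}, {Q} …(+3); under {G} E still reaches {J,V,X,Y} ∋ X.
size 2: {G,J}, {G,Q}, {G,V} …(+12); under {G,J} E still reaches {X} ∋ X.
E↔X cannot be blocked by any observed set — no back-door set.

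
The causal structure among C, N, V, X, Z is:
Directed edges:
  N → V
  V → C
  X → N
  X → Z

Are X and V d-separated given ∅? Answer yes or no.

No — X and V are d-connected given ∅.

Bayes-Ball from X | ∅ reaches {C,N,V,Z}.
V ∈ reach(X|∅) ⇒ X ⊥̸ V | ∅.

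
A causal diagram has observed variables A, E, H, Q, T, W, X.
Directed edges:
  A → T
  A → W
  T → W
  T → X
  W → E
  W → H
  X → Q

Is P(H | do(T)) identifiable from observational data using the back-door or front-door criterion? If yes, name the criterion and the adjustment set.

desc(T)\{T}={E,H,Q,W,X}; candidates ⊆ {A}.
size 0: {}; under {} T still reaches {A,E,H,W} ∋ H.
{A}: T⊥H given {A} in G with T→· removed — back-door holds.
P(H|do(T)) = Σ_{A} P(H|T,A)·P(A).

P(H|do(T)): backdoor, adjust for {A}.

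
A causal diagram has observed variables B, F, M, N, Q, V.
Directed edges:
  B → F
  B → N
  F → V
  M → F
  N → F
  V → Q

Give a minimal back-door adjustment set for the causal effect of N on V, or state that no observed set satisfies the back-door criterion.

N→V: minimal back-door set {B}.

desc(N)\{N}={F,Q,V}; candidates ⊆ {B,M}.
size 0: {}; under {} N still reaches {B,F,Q,V} ∋ V.
{B}: N⊥V given {B} in G with N→· removed — back-door holds.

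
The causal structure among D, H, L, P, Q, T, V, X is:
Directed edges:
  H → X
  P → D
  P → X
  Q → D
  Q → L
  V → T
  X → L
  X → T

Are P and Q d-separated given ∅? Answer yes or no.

Yes — P ⊥ Q | ∅.

Bayes-Ball from P | ∅ reaches {D,L,T,X}.
Q ∉ reach(P|∅) ⇒ P ⊥ Q | ∅.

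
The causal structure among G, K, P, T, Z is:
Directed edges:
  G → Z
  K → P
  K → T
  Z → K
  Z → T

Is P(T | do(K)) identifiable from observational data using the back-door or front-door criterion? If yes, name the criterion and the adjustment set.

P(T|do(K)): backdoor, adjust for {Z}.

desc(K)\{K}={P,T}; candidates ⊆ {G,Z}.
size 0: {}; under {} K still reaches {G,T,Z} ∋ T.
{Z}: K⊥T given {Z} in G with K→· removed — back-door holds.
P(T|do(K)) = Σ_{Z} P(T|K,Z)·P(Z).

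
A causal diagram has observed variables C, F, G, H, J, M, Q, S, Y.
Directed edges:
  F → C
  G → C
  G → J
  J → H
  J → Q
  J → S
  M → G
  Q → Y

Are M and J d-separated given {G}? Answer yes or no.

Yes — M ⊥ J | {G}.

Bayes-Ball from M | {G} reaches ∅.
J ∉ reach(M|{G}) ⇒ M ⊥ J | {G}.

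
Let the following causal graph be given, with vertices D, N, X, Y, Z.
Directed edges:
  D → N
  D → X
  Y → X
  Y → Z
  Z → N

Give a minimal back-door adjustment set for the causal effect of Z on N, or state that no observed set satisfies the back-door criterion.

desc(Z)\{Z}={N}; candidates ⊆ {D,X,Y}.
∅: Z⊥N given ∅ in G with Z→· removed — back-door holds.

Z→N: minimal back-door set ∅.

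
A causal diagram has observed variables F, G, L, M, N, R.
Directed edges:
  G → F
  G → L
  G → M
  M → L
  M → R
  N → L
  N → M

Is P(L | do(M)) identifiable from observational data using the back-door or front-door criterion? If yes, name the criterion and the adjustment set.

desc(M)\{M}={L,R}; candidates ⊆ {F,G,N}.
size 0: {}; under {} M still reaches {F,G,L,N} ∋ L.
size 1: {F}, {G}, {N}; under {F} M still reaches {G,L,N} ∋ L.
{G,N}: M⊥L given {G,N} in G with M→· removed — back-door holds.
P(L|do(M)) = Σ_{G,N} P(L|M,G,N)·P(G,N).

P(L|do(M)): backdoor, adjust for {G, N}.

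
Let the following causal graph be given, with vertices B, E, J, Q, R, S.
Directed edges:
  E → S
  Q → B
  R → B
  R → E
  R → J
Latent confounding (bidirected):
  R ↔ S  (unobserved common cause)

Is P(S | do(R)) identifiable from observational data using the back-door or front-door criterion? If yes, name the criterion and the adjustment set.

desc(R)\{R}={B,E,J,S}; candidates ⊆ {Q}.
R↔S: latent back-door arc(s) into R.
size 0: {}; under {} R still reaches {S} ∋ S.
size 1: {Q}; under {Q} R still reaches {S} ∋ S.
R↔S cannot be blocked by any observed set — no back-door set.
{E}: (i) intercepts every directed R→S path; (ii) no back-door R→{E}; (iii) {R} blocks every back-door {E}→S. Front-door holds.
P(S|do(R)) = Σ_{E} P(E|R) Σ_{R'} P(S|E,R')P(R').

P(S|do(R)): frontdoor, adjust for {E}.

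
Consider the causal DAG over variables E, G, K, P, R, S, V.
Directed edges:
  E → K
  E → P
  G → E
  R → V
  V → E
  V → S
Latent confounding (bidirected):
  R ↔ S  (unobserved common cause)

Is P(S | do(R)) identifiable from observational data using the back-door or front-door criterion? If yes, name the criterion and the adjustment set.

P(S|do(R)): frontdoor, adjust for {V}.

desc(R)\{R}={E,K,P,S,V}; candidates ⊆ {G}.
R↔S: latent back-door arc(s) into R.
size 0: {}; under {} R still reaches {S} ∋ S.
size 1: {G}; under {G} R still reaches {S} ∋ S.
R↔S cannot be blocked by any observed set — no back-door set.
{V}: (i) intercepts every directed R→S path; (ii) no back-door R→{V}; (iii) {R} blocks every back-door {V}→S. Front-door holds.
P(S|do(R)) = Σ_{V} P(V|R) Σ_{R'} P(S|V,R')P(R').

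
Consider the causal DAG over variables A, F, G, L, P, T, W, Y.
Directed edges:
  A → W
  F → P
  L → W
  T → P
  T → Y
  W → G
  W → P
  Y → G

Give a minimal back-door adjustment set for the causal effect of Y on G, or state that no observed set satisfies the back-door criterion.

Y→G: minimal back-door set ∅.

desc(Y)\{Y}={G}; candidates ⊆ {A,F,L,P,T,W}.
∅: Y⊥G given ∅ in G with Y→· removed — back-door holds.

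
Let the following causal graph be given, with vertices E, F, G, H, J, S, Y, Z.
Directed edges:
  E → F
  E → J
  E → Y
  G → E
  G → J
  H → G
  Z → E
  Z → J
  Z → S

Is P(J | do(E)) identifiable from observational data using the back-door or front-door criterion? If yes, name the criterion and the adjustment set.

P(J|do(E)): backdoor, adjust for {G, Z}.

desc(E)\{E}={F,J,Y}; candidates ⊆ {G,H,S,Z}.
size 0: {}; under {} E still reaches {G,H,J,S,Z} ∋ J.
size 1: {G}, {H}, {S} …(+1); under {G} E still reaches {J,S,Z} ∋ J.
{G,Z}: E⊥J given {G,Z} in G with E→· removed — back-door holds.
P(J|do(E)) = Σ_{G,Z} P(J|E,G,Z)·P(G,Z).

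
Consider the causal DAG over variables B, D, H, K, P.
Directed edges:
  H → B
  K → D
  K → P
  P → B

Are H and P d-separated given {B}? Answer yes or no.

Bayes-Ball from H | {B} reaches {D,K,P}.
P ∈ reach(H|{B}) ⇒ H ⊥̸ P | {B}.

No — H and P are d-connected given {B}.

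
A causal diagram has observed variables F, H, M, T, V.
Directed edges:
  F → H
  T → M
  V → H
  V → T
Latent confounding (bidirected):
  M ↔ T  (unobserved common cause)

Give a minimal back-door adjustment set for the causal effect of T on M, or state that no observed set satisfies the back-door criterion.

desc(T)\{T}={M}; candidates ⊆ {F,H,V}.
T↔M: latent back-door arc(s) into T.
size 0: {}; under {} T still reaches {H,M,V} ∋ M.
size 1: {F}, {H}, {V}; under {F} T still reaches {H,M,V} ∋ M.
size 2: {F,H}, {F,V}, {H,V}; under {F,H} T still reaches {M,V} ∋ M.
T↔M cannot be blocked by any observed set — no back-door set.

T→M: no observed back-door set.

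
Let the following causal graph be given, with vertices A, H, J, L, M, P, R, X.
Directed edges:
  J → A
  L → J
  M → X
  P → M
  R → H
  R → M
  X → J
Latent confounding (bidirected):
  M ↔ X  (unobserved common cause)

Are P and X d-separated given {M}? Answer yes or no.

No — P and X are d-connected given {M}.

Bayes-Ball from P | {M} reaches {A,H,J,R,X}.
X ∈ reach(P|{M}) ⇒ P ⊥̸ X | {M}.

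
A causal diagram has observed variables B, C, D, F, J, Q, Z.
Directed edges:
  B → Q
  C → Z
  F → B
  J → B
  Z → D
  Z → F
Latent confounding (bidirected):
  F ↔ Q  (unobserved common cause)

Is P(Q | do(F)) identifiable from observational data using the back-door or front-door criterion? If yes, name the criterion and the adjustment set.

P(Q|do(F)): frontdoor, adjust for {B}.

desc(F)\{F}={B,Q}; candidates ⊆ {C,D,J,Z}.
F↔Q: latent back-door arc(s) into F.
size 0: {}; under {} F still reaches {C,D,Q,Z} ∋ Q.
size 1: {C}, {D}, {J} …(+1); under {C} F still reaches {D,Q,Z} ∋ Q.
size 2: {C,D}, {C,J}, {C,Z} …(+3); under {C,D} F still reaches {Q,Z} ∋ Q.
F↔Q cannot be blocked by any observed set — no back-door set.
{B}: (i) intercepts every directed F→Q path; (ii) no back-door F→{B}; (iii) {F} blocks every back-door {B}→Q. Front-door holds.
P(Q|do(F)) = Σ_{B} P(B|F) Σ_{F'} P(Q|B,F')P(F').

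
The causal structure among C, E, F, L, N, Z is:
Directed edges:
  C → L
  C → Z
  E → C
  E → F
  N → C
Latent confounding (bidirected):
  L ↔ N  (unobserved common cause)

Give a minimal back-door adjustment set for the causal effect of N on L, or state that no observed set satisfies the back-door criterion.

desc(N)\{N}={C,L,Z}; candidates ⊆ {E,F}.
N↔L: latent back-door arc(s) into N.
size 0: {}; under {} N still reaches {L} ∋ L.
size 1: {E}, {F}; under {E} N still reaches {L} ∋ L.
size 2: {E,F}; under {E,F} N still reaches {L} ∋ L.
N↔L cannot be blocked by any observed set — no back-door set.

N→L: no observed back-door set.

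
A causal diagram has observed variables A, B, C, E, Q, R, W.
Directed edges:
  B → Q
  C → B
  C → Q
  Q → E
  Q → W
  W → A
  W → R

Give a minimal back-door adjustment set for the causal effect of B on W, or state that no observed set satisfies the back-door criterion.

B→W: minimal back-door set {C}.

desc(B)\{B}={A,E,Q,R,W}; candidates ⊆ {C}.
size 0: {}; under {} B still reaches {A,C,E,Q,R,W} ∋ W.
{C}: B⊥W given {C} in G with B→· removed — back-door holds.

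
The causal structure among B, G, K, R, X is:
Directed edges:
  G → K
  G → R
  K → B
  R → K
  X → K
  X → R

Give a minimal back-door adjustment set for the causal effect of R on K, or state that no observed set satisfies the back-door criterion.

desc(R)\{R}={B,K}; candidates ⊆ {G,X}.
size 0: {}; under {} R still reaches {B,G,K,X} ∋ K.
size 1: {G}, {X}; under {G} R still reaches {B,K,X} ∋ K.
{G,X}: R⊥K given {G,X} in G with R→· removed — back-door holds.

R→K: minimal back-door set {G, X}.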